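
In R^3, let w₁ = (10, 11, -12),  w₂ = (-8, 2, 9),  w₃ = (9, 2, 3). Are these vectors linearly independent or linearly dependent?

linearly independent

Place the vectors as rows of a 3×3 matrix and reduce to echelon form.
The reduction yields 3 nonzero rows, so the rank is 3.
Since rank = 3 (the number of vectors), the set is linearly independent.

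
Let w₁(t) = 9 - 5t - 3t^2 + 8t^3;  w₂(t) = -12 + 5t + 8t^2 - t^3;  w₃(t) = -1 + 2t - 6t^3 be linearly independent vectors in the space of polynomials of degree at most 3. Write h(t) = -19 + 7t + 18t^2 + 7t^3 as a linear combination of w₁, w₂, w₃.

Take coordinate vectors relative to {1, t, …, t^3}.
Set up the augmented matrix [w₁ | w₂ | w₃ | h] and row-reduce.
The system has the unique solution (a₁, a₂, a₃) = (2, 3, 1).

h = 2w₁ + 3w₂ + w₃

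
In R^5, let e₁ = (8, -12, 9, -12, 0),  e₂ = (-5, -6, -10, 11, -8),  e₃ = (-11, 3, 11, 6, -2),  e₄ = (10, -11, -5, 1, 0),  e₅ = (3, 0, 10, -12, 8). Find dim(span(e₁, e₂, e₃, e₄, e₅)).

Apply Gaussian elimination to the matrix whose rows are e₁, e₂, e₃, e₄, e₅.
Reduction leaves 5 leading entries, giving rank 5.

5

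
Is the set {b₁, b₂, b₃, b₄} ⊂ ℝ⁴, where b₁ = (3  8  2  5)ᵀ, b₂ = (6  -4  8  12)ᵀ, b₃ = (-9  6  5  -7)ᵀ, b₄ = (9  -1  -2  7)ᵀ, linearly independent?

linearly independent

Place the vectors as rows of a 4×4 matrix and reduce to echelon form.
The reduction yields 4 nonzero rows, so the rank is 4.
Since rank = 4 (the number of vectors), the set is linearly independent.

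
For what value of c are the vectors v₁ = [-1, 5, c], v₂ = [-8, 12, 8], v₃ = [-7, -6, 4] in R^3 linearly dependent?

Dependence holds iff the 3×3 matrix [v₁ v₂ v₃] is singular.
Cofactor expansion gives det = 132*c - 216.
Solving 132*c - 216 = 0 yields c = 18/11.

c = 18/11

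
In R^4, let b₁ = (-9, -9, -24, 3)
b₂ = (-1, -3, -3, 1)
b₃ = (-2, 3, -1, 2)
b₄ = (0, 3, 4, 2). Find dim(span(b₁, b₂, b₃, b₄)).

3

Row-reduce the 4×4 matrix with these as rows.
Reduction leaves 3 leading entries, giving rank 3.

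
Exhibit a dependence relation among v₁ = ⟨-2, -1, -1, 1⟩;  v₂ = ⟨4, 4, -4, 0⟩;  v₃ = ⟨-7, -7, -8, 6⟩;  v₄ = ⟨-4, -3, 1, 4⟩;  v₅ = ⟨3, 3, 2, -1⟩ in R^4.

v₁ - v₂ + v₃ - v₄ + 3v₅ = 0

Set up α₁v₁ + … + α₅v₅ = 0 and solve the homogeneous system.
A generator of the null space is (1, -1, 1, -1, 3).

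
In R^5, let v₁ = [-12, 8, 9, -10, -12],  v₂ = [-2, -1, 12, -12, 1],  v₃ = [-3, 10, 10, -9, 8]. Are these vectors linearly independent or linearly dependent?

linearly independent

Row-reduce the matrix whose columns are v₁, v₂, v₃.
The reduction yields 3 nonzero rows, so the rank is 3.
Since rank = 3 (the number of vectors), the set is linearly independent.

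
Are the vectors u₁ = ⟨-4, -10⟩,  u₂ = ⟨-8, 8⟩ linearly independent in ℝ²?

The matrix [u₁|u₂] has determinant -112.
A nonzero determinant means the columns are linearly independent.

linearly independent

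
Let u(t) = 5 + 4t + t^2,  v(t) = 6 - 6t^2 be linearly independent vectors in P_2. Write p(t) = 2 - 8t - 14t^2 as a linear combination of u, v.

Identify each element with its coordinate vector in ℝ³ via {1, t, t^2}.
Since u, v are independent, the coefficients expressing p are uniquely determined by a linear system.
Back-substitution yields (α₁, α₂) = (-2, 2).

p = -2u + 2v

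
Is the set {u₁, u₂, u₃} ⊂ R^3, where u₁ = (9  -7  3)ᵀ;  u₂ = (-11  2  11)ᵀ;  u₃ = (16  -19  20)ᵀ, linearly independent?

linearly dependent

Row-reduce the matrix whose columns are u₁, u₂, u₃.
The reduction yields 2 nonzero rows, so the rank is 2.
Since rank 2 < 3, the set is linearly dependent.
Indeed 3u₁ + u₂ - u₃ = 0.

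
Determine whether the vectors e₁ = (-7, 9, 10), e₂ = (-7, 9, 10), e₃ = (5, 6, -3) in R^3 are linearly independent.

linearly dependent

Two of the vectors are equal, giving an immediate dependence.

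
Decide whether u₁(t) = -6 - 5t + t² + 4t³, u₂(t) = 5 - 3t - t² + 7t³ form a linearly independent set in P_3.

linearly independent

Write each element as a coordinate vector in ℝ⁴ using {1, t, …, t³}.
Place the vectors as rows of a 2×4 matrix and reduce to echelon form.
The reduction yields 2 nonzero rows, so the rank is 2.
Since rank = 2 (the number of vectors), the set is linearly independent.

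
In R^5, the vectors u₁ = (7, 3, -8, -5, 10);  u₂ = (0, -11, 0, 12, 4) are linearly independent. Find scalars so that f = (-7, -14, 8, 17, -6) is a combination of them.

Write f = α₁u₁ + α₂u₂ and equate components.
The system has the unique solution (α₁, α₂) = (-1, 1).

f = -u₁ + u₂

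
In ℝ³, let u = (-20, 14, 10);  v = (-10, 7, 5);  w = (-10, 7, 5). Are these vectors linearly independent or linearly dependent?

Two of the vectors are equal, giving an immediate dependence.

linearly dependent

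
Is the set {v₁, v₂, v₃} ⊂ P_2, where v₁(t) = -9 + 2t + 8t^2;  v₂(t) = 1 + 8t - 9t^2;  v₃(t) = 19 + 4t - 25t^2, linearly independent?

linearly dependent

Take coordinates with respect to the standard basis {1, t, t^2}.
Place the vectors as rows of a 3×3 matrix and reduce to echelon form.
The reduction yields 2 nonzero rows, so the rank is 2.
Since rank 2 < 3, the set is linearly dependent.
Indeed 2v₁ - v₂ + v₃ = 0.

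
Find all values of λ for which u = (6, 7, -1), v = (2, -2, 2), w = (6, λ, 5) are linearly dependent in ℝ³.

Dependence holds iff the 3×3 matrix [u v w] is singular.
Expanding, det = -14*λ - 58.
Solving -14*λ - 58 = 0 yields λ = -29/7.

λ = -29/7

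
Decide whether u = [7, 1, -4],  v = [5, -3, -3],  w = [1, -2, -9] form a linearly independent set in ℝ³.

linearly independent

Place the vectors as rows of a 3×3 matrix and reduce to echelon form.
The reduction yields 3 nonzero rows, so the rank is 3.
Since rank = 3 (the number of vectors), the set is linearly independent.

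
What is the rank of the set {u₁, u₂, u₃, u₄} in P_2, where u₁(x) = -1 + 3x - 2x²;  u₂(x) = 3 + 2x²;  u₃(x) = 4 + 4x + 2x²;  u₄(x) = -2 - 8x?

3

Represent each element by its coordinate vector in ℝ³.
Put the 3×4 matrix [u₁|u₂|u₃|u₄] into echelon form.
Reduction leaves 3 leading entries, giving rank 3.
(With 4 elements in a 3-dimensional space the rank is at most 3.)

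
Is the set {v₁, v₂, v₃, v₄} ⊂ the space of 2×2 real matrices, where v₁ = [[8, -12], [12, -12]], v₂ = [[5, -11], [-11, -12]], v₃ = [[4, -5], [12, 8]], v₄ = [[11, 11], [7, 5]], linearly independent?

linearly independent

Write each element as a coordinate vector in ℝ⁴ using {E₁₁, E₁₂, E₂₁, E₂₂}.
The matrix [v₁|v₂|v₃|v₄] has determinant -54852.
A nonzero determinant means the columns are linearly independent.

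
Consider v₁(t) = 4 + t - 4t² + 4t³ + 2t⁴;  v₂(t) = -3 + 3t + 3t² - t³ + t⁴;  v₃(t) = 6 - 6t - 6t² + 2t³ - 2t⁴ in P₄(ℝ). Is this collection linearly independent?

linearly dependent

Write each element as a coordinate vector in ℝ⁵ using {1, t, …, t⁴}.
One vector is a scalar multiple of another, so the set is dependent.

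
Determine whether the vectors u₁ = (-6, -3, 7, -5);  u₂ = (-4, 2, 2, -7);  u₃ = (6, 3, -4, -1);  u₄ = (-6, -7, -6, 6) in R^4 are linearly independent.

The matrix [u₁|u₂|u₃|u₄] has determinant 1728.
A nonzero determinant means the columns are linearly independent.

linearly independent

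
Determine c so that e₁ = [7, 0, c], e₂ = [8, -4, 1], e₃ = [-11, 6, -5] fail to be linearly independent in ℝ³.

The vectors are dependent exactly when the determinant of the matrix with rows e₁, e₂, e₃ vanishes.
Cofactor expansion gives det = 4*c + 98.
This vanishes exactly when c = -49/2.

c = -49/2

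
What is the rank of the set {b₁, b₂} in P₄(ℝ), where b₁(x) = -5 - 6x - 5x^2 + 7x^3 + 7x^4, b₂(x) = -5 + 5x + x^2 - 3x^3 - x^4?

2

Pass to coordinate vectors with respect to the basis {1, x, …, x^4}.
Row-reduce the 2×5 matrix with these as rows.
Reduction leaves 2 leading entries, giving rank 2.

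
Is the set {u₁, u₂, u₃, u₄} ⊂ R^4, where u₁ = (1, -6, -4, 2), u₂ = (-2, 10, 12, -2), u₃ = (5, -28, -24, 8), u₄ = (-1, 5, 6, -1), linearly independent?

The matrix [u₁|u₂|u₃|u₄] has determinant 0.
A zero determinant means the columns are linearly dependent.
Indeed 3u₁ - u₂ - u₃ = 0.

linearly dependent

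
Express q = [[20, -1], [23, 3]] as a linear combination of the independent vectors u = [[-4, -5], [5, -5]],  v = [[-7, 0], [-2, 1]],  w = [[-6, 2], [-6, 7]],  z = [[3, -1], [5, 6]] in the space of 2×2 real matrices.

Take coordinate vectors relative to {E₁₁, E₁₂, E₂₁, E₂₂}.
Set up the augmented matrix [u | v | w | z | q] and row-reduce.
Back-substitution yields (α₁, …, α₄) = (-2, 3, -4, 3).

q = -2u + 3v - 4w + 3z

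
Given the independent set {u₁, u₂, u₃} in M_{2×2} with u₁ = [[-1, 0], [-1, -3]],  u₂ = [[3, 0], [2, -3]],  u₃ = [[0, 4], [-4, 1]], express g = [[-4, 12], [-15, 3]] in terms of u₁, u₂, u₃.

Work in coordinates with respect to the standard basis {E₁₁, E₁₂, E₂₁, E₂₂}.
Solve the system with u₁, u₂, u₃ as columns and g as the right-hand side.
The system has the unique solution (α₁, α₂, α₃) = (1, -1, 3).

g = u₁ - u₂ + 3u₃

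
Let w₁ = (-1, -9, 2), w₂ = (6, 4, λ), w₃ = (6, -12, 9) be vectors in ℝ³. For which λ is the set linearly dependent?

Place the vectors as rows of a 3×3 matrix; dependence ⇔ determinant zero.
Cofactor expansion gives det = 258 - 66*λ.
Solving 258 - 66*λ = 0 yields λ = 43/11.

λ = 43/11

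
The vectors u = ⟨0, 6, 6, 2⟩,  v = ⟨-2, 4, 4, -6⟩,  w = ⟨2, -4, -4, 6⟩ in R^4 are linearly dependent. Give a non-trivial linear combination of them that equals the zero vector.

Set up α₁u + … + α₃w = 0 and solve the homogeneous system.
The free variable yields coefficients (0, 1, 1) (any nonzero multiple also works).

v + w = 0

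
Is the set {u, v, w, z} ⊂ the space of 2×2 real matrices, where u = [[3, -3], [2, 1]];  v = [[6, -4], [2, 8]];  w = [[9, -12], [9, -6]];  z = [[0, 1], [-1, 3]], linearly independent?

Take coordinates with respect to the standard basis {E₁₁, E₁₂, E₂₁, E₂₂}.
The matrix [u|v|w|z] has determinant 0.
A zero determinant means the columns are linearly dependent.
Indeed 12u - 3v - 2w = 0.

linearly dependent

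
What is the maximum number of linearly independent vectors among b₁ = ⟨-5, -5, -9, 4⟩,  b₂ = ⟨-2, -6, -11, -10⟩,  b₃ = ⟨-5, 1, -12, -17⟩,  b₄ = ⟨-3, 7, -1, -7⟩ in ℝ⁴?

Put the 4×4 matrix [b₁|b₂|b₃|b₄] into echelon form.
The echelon form has 3 nonzero rows, so the rank is 3.

3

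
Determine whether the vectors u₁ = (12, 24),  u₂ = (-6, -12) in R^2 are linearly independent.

One vector is a scalar multiple of another, so the set is dependent.

linearly dependent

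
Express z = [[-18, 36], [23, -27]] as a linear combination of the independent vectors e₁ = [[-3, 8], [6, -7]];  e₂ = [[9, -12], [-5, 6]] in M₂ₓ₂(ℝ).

Work in coordinates with respect to the standard basis {E₁₁, E₁₂, E₂₁, E₂₂}.
Write z = a₁e₁ + a₂e₂ and equate components.
Back-substitution yields (a₁, a₂) = (3, -1).

z = 3e₁ - e₂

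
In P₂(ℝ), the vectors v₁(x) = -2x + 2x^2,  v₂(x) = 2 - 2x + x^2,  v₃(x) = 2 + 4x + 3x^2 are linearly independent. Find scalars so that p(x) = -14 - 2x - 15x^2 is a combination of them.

p = -v₁ - 4v₂ - 3v₃

Identify each element with its coordinate vector in ℝ³ via {1, x, x^2}.
Solve the system with v₁, v₂, v₃ as columns and p as the right-hand side.
Row-reducing the augmented matrix gives the unique coefficients (a₁, a₂, a₃) = (-1, -4, -3).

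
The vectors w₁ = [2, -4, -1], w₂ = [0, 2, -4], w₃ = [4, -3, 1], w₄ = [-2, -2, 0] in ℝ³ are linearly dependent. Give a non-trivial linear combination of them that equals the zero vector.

Write the vectors as columns of a matrix and find a nonzero vector in its null space.
A generator of the null space is (2, -1, -2, -2).

2w₁ - w₂ - 2w₃ - 2w₄ = 0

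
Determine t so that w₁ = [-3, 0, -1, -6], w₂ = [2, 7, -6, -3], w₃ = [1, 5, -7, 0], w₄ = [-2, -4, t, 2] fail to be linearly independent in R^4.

Place the vectors as rows of a 4×4 matrix; dependence ⇔ determinant zero.
Expanding, det = 63*t - 90.
Solving 63*t - 90 = 0 yields t = 10/7.

t = 10/7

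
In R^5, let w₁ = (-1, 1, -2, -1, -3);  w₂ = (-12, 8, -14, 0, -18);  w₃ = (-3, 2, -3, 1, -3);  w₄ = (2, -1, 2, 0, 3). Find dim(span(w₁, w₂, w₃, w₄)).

3

Apply Gaussian elimination to the matrix whose rows are w₁, w₂, w₃, w₄.
The echelon form has 3 nonzero rows, so the rank is 3.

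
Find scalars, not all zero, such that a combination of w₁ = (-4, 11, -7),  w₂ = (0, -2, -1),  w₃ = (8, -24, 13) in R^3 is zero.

2w₁ - w₂ + w₃ = 0

Row-reduce the matrix with w₁, w₂, w₃ as columns; the null space gives the coefficients.
A generator of the null space is (2, -1, 1).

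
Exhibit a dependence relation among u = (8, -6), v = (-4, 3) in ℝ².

u + 2v = 0

Solve the homogeneous system with u, v as columns by row-reducing the coefficient matrix.
The free variable yields coefficients (1, 2) (any nonzero multiple also works).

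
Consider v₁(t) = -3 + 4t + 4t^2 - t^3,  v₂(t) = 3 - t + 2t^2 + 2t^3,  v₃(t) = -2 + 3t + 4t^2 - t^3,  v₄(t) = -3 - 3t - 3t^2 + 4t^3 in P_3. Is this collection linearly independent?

Take coordinates with respect to the standard basis {1, t, …, t^3}.
Form the 4×4 matrix with these as columns; its determinant is -72.
A nonzero determinant means the columns are linearly independent.

linearly independent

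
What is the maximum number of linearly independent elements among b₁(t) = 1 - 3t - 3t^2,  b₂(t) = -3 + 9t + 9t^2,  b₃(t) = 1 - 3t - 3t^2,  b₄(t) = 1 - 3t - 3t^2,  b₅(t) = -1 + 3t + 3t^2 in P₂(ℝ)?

1

Pass to coordinate vectors with respect to the basis {1, t, t^2}.
Put the 3×5 matrix [b₁|b₂|b₃|b₄|b₅] into echelon form.
The echelon form has 1 nonzero row, so the rank is 1.
(With 5 elements in a 3-dimensional space the rank is at most 3.)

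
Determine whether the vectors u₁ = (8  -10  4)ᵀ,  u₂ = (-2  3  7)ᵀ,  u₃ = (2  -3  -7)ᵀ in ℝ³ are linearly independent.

linearly dependent

Row-reduce the matrix whose columns are u₁, u₂, u₃.
The reduction yields 2 nonzero rows, so the rank is 2.
Since rank 2 < 3, the set is linearly dependent.
Indeed u₂ + u₃ = 0.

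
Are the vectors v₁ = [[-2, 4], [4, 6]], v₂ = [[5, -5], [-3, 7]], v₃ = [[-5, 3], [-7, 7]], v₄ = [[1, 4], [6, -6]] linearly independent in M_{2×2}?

linearly independent

Take coordinates with respect to the standard basis {E₁₁, E₁₂, E₂₁, E₂₂}.
Place the vectors as rows of a 4×4 matrix and reduce to echelon form.
The reduction yields 4 nonzero rows, so the rank is 4.
Since rank = 4 (the number of vectors), the set is linearly independent.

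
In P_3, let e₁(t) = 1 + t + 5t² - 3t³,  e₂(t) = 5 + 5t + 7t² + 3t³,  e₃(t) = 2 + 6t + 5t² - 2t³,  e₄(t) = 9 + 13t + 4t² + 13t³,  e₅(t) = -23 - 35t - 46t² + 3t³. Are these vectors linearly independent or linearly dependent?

linearly dependent

Take coordinates with respect to the standard basis {1, t, …, t³}.
There are 5 vectors in a 4-dimensional space, so they cannot be linearly independent.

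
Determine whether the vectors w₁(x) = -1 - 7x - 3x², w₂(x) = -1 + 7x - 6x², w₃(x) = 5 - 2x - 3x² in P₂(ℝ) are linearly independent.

linearly independent

Write each element as a coordinate vector in ℝ³ using {1, x, x²}.
Row-reduce the matrix whose columns are w₁, w₂, w₃.
The reduction yields 3 nonzero rows, so the rank is 3.
Since rank = 3 (the number of vectors), the set is linearly independent.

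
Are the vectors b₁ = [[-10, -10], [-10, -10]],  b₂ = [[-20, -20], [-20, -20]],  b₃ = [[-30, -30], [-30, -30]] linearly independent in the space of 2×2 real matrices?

Take coordinates with respect to the standard basis {E₁₁, E₁₂, E₂₁, E₂₂}.
Row-reduce the matrix whose columns are b₁, b₂, b₃.
The reduction yields 1 nonzero row, so the rank is 1.
Since rank 1 < 3, the set is linearly dependent.

linearly dependent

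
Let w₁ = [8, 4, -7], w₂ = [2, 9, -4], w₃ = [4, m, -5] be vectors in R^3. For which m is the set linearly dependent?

The vectors are dependent exactly when the determinant of the matrix with rows w₁, w₂, w₃ vanishes.
Cofactor expansion gives det = 18*m - 132.
Setting this to zero gives m = 22/3.

m = 22/3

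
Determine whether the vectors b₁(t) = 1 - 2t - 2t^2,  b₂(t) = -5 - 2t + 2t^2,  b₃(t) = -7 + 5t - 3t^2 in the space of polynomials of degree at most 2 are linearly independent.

linearly independent

Take coordinates with respect to the standard basis {1, t, t^2}.
Place the vectors as rows of a 3×3 matrix and reduce to echelon form.
The reduction yields 3 nonzero rows, so the rank is 3.
Since rank = 3 (the number of vectors), the set is linearly independent.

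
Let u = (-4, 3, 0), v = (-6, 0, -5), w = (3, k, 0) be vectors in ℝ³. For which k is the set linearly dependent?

Dependence holds iff the 3×3 matrix [u v w] is singular.
The determinant works out to -20*k - 45.
This vanishes exactly when k = -9/4.

k = -9/4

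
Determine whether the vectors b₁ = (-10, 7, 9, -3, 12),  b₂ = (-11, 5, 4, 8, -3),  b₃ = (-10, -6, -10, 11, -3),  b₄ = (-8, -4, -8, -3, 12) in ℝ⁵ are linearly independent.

linearly independent

Place the vectors as rows of a 4×5 matrix and reduce to echelon form.
The reduction yields 4 nonzero rows, so the rank is 4.
Since rank = 4 (the number of vectors), the set is linearly independent.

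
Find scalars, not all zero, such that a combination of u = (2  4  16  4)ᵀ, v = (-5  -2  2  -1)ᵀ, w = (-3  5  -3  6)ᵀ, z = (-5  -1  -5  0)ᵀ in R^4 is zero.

u - 2v - w + 3z = 0

Solve the homogeneous system with u, v, w, z as columns by row-reducing the coefficient matrix.
A generator of the null space is (1, -2, -1, 3).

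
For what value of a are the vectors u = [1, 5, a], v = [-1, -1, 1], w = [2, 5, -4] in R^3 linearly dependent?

a = -11/3

Place the vectors as rows of a 3×3 matrix; dependence ⇔ determinant zero.
Cofactor expansion gives det = -3*a - 11.
This vanishes exactly when a = -11/3.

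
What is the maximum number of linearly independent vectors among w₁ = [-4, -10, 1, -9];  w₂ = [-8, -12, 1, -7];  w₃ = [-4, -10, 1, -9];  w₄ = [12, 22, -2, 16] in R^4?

Apply Gaussian elimination to the matrix whose rows are w₁, w₂, w₃, w₄.
Exactly 2 pivots survive; hence the rank is 2.

2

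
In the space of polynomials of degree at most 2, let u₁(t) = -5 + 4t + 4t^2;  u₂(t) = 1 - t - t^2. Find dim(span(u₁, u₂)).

2

Use coordinates relative to {1, t, t^2}.
Put the 3×2 matrix [u₁|u₂] into echelon form.
The echelon form has 2 nonzero rows, so the rank is 2.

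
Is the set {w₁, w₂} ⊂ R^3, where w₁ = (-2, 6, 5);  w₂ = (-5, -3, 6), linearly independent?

linearly independent

Row-reduce the matrix whose columns are w₁, w₂.
The reduction yields 2 nonzero rows, so the rank is 2.
Since rank = 2 (the number of vectors), the set is linearly independent.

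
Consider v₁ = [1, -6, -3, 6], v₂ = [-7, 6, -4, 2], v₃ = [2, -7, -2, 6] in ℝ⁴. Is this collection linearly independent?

linearly independent

Row-reduce the matrix whose columns are v₁, v₂, v₃.
The reduction yields 3 nonzero rows, so the rank is 3.
Since rank = 3 (the number of vectors), the set is linearly independent.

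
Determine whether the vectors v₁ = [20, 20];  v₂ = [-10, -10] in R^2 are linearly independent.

linearly dependent

Form the 2×2 matrix with these as columns; its determinant is 0.
A zero determinant means the columns are linearly dependent.
Indeed v₁ + 2v₂ = 0.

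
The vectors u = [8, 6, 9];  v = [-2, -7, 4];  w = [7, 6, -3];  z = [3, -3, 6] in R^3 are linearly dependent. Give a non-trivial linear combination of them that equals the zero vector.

u + 3v + w - 3z = 0

Solve the homogeneous system with u, v, w, z as columns by row-reducing the coefficient matrix.
A generator of the null space is (1, 3, 1, -3).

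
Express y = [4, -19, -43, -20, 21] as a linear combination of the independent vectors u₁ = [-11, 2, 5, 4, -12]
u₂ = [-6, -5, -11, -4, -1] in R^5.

y = -2u₁ + 3u₂

Write y = c₁u₁ + c₂u₂ and equate components.
Row-reducing the augmented matrix gives the unique coefficients (c₁, c₂) = (-2, 3).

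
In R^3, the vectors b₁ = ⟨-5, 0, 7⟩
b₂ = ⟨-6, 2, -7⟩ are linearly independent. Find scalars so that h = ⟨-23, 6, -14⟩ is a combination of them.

Solve the system with b₁, b₂ as columns and h as the right-hand side.
Row-reducing the augmented matrix gives the unique coefficients (α₁, α₂) = (1, 3).

h = b₁ + 3b₂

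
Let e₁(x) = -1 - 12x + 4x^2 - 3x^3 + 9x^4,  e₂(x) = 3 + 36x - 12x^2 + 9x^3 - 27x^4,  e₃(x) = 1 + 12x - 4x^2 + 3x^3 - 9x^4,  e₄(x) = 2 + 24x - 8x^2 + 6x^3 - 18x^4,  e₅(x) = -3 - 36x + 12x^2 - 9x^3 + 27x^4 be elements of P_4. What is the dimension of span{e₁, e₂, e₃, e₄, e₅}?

Represent each element by its coordinate vector in ℝ⁵.
Put the 5×5 matrix [e₁|e₂|e₃|e₄|e₅] into echelon form.
There is 1 pivot column, so rank = 1.

1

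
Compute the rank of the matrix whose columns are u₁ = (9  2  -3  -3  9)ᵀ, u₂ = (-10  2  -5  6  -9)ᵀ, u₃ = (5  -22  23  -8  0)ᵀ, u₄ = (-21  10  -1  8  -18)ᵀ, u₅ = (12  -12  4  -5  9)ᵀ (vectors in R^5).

Apply Gaussian elimination to the matrix whose rows are u₁, u₂, u₃, u₄, u₅.
Exactly 3 pivots survive; hence the rank is 3.

rank 3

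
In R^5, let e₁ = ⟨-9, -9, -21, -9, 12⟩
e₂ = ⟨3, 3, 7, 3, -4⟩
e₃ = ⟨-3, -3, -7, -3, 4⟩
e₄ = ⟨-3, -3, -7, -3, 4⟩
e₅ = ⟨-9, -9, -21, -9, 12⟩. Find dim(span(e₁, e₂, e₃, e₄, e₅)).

Row-reduce the 5×5 matrix with these as rows.
The echelon form has 1 nonzero row, so the rank is 1.

dim = 1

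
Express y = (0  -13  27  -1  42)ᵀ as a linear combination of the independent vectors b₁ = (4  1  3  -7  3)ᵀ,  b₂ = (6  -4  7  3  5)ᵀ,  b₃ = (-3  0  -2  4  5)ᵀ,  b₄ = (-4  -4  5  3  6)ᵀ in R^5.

y = 3b₁ + b₂ + 2b₃ + 3b₄

Write y = c₁b₁ + … + c₄b₄ and equate components.
Back-substitution yields (c₁, …, c₄) = (3, 1, 2, 3).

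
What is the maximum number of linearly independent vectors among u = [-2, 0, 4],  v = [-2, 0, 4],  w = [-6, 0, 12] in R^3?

1

Row-reduce the 3×3 matrix with these as rows.
The echelon form has 1 nonzero row, so the rank is 1.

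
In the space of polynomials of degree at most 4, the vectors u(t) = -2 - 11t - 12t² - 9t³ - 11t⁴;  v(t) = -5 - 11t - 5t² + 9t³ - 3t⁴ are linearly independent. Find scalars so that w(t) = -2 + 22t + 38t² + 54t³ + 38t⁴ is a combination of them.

w = -4u + 2v

Work in coordinates with respect to the standard basis {1, t, …, t⁴}.
Since u, v are independent, the coefficients expressing w are uniquely determined by a linear system.
Row-reducing the augmented matrix gives the unique coefficients (α₁, α₂) = (-4, 2).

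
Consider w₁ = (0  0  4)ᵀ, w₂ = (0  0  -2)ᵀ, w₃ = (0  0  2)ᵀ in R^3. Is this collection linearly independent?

The matrix [w₁|w₂|w₃] has determinant 0.
A zero determinant means the columns are linearly dependent.

linearly dependent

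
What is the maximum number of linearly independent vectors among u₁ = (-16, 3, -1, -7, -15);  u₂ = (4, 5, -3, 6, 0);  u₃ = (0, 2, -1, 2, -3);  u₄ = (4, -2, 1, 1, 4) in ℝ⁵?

3

Put the 5×4 matrix [u₁|u₂|u₃|u₄] into echelon form.
Exactly 3 pivots survive; hence the rank is 3.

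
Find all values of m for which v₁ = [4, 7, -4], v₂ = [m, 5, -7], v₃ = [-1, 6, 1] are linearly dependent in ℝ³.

Dependence holds iff the 3×3 matrix [v₁ v₂ v₃] is singular.
Cofactor expansion gives det = 217 - 31*m.
Solving 217 - 31*m = 0 yields m = 7.

m = 7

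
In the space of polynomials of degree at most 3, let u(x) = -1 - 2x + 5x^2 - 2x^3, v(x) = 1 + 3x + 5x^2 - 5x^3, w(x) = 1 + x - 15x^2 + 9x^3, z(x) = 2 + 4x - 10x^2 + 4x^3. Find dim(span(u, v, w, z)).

Pass to coordinate vectors with respect to the basis {1, x, …, x^3}.
Row-reduce the 4×4 matrix with these as rows.
The echelon form has 2 nonzero rows, so the rank is 2.

2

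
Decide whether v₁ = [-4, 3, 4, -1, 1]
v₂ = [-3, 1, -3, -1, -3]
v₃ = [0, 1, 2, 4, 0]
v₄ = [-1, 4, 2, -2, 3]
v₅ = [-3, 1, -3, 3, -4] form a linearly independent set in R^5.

linearly independent

Row-reduce the matrix whose columns are v₁, v₂, v₃, v₄, v₅.
The reduction yields 5 nonzero rows, so the rank is 5.
Since rank = 5 (the number of vectors), the set is linearly independent.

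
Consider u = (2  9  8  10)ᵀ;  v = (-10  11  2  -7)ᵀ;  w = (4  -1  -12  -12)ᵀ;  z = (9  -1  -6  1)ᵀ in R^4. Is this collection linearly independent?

linearly independent

The matrix [u|v|w|z] has determinant -2520.
A nonzero determinant means the columns are linearly independent.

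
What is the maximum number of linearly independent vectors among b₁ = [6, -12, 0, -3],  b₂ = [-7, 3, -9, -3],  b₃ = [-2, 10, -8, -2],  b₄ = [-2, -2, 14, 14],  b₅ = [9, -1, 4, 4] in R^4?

Row-reduce the 5×4 matrix with these as rows.
There are 4 pivot columns, so rank = 4.
(With 5 elements in a 4-dimensional space the rank is at most 4.)

4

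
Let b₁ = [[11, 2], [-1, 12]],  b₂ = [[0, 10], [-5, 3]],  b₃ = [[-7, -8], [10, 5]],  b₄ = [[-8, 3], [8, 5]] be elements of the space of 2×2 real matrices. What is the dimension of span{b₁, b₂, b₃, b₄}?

dim = 4

Pass to coordinate vectors with respect to the basis {E₁₁, E₁₂, E₂₁, E₂₂}.
Put the 4×4 matrix [b₁|b₂|b₃|b₄] into echelon form.
Reduction leaves 4 leading entries, giving rank 4.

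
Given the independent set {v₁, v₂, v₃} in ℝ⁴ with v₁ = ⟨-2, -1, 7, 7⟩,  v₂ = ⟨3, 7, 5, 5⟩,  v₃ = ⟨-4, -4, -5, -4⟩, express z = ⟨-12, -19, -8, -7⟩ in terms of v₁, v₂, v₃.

Solve the system with v₁, v₂, v₃ as columns and z as the right-hand side.
The system has the unique solution (c₁, c₂, c₃) = (1, -2, 1).

z = v₁ - 2v₂ + v₃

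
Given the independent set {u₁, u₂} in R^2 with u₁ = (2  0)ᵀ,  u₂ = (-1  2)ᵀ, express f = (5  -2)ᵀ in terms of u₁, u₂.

f = 2u₁ - u₂

Set up the augmented matrix [u₁ | u₂ | f] and row-reduce.
Row-reducing the augmented matrix gives the unique coefficients (a₁, a₂) = (2, -1).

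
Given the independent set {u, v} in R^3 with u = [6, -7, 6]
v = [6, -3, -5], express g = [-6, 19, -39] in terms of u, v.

Set up the augmented matrix [u | v | g] and row-reduce.
Row-reducing the augmented matrix gives the unique coefficients (a₁, a₂) = (-4, 3).

g = -4u + 3v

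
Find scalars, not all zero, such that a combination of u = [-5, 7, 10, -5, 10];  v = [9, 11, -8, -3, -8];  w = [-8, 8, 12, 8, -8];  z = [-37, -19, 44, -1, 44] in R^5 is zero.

Write the vectors as columns of a matrix and find a nonzero vector in its null space.
The free variable yields coefficients (2, -3, 0, -1) (any nonzero multiple also works).

2u - 3v - z = 0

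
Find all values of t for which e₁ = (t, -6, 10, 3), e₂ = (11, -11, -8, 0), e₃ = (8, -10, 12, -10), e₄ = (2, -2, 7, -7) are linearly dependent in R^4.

t = 1

Place the vectors as rows of a 4×4 matrix; dependence ⇔ determinant zero.
The determinant works out to 554*t - 554.
This vanishes exactly when t = 1.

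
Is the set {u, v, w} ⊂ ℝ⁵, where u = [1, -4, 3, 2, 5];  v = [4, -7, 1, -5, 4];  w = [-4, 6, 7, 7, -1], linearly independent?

Place the vectors as rows of a 3×5 matrix and reduce to echelon form.
The reduction yields 3 nonzero rows, so the rank is 3.
Since rank = 3 (the number of vectors), the set is linearly independent.

linearly independent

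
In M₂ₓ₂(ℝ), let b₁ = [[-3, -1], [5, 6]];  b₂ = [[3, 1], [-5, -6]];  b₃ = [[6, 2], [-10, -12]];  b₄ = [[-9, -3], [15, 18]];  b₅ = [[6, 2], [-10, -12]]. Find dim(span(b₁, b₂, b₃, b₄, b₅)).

dim = 1

Represent each element by its coordinate vector in ℝ⁴.
Row-reduce the 5×4 matrix with these as rows.
The echelon form has 1 nonzero row, so the rank is 1.
(With 5 elements in a 4-dimensional space the rank is at most 4.)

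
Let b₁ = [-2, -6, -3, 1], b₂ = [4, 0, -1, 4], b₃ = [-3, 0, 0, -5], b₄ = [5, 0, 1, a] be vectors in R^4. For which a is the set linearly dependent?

a = 11

The set is linearly dependent precisely when det[b₁; b₂; b₃; b₄] = 0.
The determinant works out to 198 - 18*a.
Solving 198 - 18*a = 0 yields a = 11.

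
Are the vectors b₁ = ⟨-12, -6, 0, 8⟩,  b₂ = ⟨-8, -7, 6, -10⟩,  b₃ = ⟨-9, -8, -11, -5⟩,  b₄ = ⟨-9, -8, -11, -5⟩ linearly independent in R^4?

linearly dependent

Two of the vectors are equal, giving an immediate dependence.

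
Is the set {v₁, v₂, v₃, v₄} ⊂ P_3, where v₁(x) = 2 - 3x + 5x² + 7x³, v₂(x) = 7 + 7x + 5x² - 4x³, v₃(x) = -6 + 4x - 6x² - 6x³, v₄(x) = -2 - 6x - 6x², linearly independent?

linearly independent

Write each element as a coordinate vector in ℝ⁴ using {1, x, …, x³}.
The matrix [v₁|v₂|v₃|v₄] has determinant 328.
A nonzero determinant means the columns are linearly independent.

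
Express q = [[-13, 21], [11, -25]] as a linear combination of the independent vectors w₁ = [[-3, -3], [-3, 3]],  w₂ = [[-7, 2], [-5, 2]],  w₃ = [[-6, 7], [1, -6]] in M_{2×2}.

q = w₁ - 2w₂ + 4w₃

Take coordinate vectors relative to {E₁₁, E₁₂, E₂₁, E₂₂}.
Set up the augmented matrix [w₁ | w₂ | w₃ | q] and row-reduce.
Row-reducing the augmented matrix gives the unique coefficients (c₁, c₂, c₃) = (1, -2, 4).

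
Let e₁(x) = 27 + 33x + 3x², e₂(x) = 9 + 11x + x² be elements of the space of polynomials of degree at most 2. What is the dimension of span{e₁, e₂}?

dim = 1

Represent each element by its coordinate vector in ℝ³.
Form the matrix with e₁, e₂ as columns and reduce.
There is 1 pivot column, so rank = 1.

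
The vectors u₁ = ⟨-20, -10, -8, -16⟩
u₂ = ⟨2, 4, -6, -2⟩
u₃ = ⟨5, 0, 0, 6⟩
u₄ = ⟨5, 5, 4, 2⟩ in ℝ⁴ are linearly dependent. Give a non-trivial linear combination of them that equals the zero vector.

u₁ + 2u₃ + 2u₄ = 0

Solve the homogeneous system with u₁, u₂, u₃, u₄ as columns by row-reducing the coefficient matrix.
The free variable yields coefficients (1, 0, 2, 2) (any nonzero multiple also works).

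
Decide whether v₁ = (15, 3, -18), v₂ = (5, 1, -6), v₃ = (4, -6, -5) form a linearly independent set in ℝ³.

linearly dependent

Place the vectors as rows of a 3×3 matrix and reduce to echelon form.
The reduction yields 2 nonzero rows, so the rank is 2.
Since rank 2 < 3, the set is linearly dependent.
Indeed v₁ - 3v₂ = 0.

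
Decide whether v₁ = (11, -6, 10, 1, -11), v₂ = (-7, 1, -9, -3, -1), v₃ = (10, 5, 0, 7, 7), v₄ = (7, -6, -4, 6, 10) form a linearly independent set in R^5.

Row-reduce the matrix whose columns are v₁, v₂, v₃, v₄.
The reduction yields 4 nonzero rows, so the rank is 4.
Since rank = 4 (the number of vectors), the set is linearly independent.

linearly independent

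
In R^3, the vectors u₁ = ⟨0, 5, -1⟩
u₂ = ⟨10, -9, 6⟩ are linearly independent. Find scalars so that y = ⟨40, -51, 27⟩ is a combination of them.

Since u₁, u₂ are independent, the coefficients expressing y are uniquely determined by a linear system.
Back-substitution yields (c₁, c₂) = (-3, 4).

y = -3u₁ + 4u₂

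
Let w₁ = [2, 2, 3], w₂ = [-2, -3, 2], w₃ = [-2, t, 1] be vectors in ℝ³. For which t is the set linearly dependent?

The set is linearly dependent precisely when det[w₁; w₂; w₃] = 0.
Expanding, det = -10*t - 28.
Solving -10*t - 28 = 0 yields t = -14/5.

t = -14/5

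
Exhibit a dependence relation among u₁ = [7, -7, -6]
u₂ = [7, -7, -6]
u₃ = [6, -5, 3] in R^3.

Set up α₁u₁ + … + α₃u₃ = 0 and solve the homogeneous system.
A generator of the null space is (1, -1, 0).

u₁ - u₂ = 0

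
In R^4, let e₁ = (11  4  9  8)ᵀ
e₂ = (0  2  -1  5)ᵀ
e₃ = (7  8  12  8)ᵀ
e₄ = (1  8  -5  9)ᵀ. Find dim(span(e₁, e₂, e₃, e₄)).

4

Put the 4×4 matrix [e₁|e₂|e₃|e₄] into echelon form.
Exactly 4 pivots survive; hence the rank is 4.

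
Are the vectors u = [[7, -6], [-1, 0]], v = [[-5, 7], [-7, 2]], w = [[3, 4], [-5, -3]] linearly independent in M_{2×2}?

linearly independent

Write each element as a coordinate vector in ℝ⁴ using {E₁₁, E₁₂, E₂₁, E₂₂}.
Place the vectors as rows of a 3×4 matrix and reduce to echelon form.
The reduction yields 3 nonzero rows, so the rank is 3.
Since rank = 3 (the number of vectors), the set is linearly independent.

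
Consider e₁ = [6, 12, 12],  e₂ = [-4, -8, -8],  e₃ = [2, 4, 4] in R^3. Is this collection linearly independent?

One vector is a scalar multiple of another, so the set is dependent.

linearly dependent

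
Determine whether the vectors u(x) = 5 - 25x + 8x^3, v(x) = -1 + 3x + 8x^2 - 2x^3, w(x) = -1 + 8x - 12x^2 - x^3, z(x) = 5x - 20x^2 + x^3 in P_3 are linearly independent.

Write each element as a coordinate vector in ℝ⁴ using {1, x, …, x^3}.
Place the vectors as rows of a 4×4 matrix and reduce to echelon form.
The reduction yields 2 nonzero rows, so the rank is 2.
Since rank 2 < 4, the set is linearly dependent.
Indeed u + 3v + 2w = 0.

linearly dependent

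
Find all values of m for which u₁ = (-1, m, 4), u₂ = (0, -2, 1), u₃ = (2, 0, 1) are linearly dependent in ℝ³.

The set is linearly dependent precisely when det[u₁; u₂; u₃] = 0.
Expanding, det = 2*m + 18.
Solving 2*m + 18 = 0 yields m = -9.

m = -9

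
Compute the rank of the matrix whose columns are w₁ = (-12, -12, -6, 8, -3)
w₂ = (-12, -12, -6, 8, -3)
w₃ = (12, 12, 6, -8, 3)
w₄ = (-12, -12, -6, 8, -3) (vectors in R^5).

rank 1

Row-reduce the 4×5 matrix with these as rows.
The echelon form has 1 nonzero row, so the rank is 1.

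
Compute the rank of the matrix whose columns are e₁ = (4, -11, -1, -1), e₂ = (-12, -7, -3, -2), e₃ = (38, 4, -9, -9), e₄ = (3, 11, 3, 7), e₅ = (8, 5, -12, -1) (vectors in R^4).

4

Form the matrix with e₁, e₂, e₃, e₄, e₅ as columns and reduce.
The echelon form has 4 nonzero rows, so the rank is 4.
(With 5 elements in a 4-dimensional space the rank is at most 4.)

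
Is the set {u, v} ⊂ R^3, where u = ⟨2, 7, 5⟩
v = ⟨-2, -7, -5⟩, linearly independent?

Place the vectors as rows of a 2×3 matrix and reduce to echelon form.
The reduction yields 1 nonzero row, so the rank is 1.
Since rank 1 < 2, the set is linearly dependent.
Indeed u + v = 0.

linearly dependent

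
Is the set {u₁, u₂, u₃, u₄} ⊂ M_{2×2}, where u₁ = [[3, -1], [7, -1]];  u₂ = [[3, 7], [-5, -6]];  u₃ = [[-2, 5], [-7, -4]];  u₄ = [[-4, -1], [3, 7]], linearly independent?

Take coordinates with respect to the standard basis {E₁₁, E₁₂, E₂₁, E₂₂}.
Form the 4×4 matrix with these as columns; its determinant is 836.
A nonzero determinant means the columns are linearly independent.

linearly independent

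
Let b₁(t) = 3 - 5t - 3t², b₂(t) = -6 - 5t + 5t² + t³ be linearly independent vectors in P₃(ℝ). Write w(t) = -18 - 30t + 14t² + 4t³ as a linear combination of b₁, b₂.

w = 2b₁ + 4b₂

Identify each element with its coordinate vector in ℝ⁴ via {1, t, …, t³}.
Write w = a₁b₁ + a₂b₂ and equate components.
Row-reducing the augmented matrix gives the unique coefficients (a₁, a₂) = (2, 4).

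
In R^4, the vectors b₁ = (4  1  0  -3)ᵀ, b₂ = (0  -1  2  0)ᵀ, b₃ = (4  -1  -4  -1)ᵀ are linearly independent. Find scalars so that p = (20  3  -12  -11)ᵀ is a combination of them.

p = 3b₁ - 2b₂ + 2b₃

Solve the system with b₁, b₂, b₃ as columns and p as the right-hand side.
The system has the unique solution (α₁, α₂, α₃) = (3, -2, 2).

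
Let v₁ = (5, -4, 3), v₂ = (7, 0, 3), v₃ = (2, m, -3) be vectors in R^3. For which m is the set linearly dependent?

m = 18

Dependence holds iff the 3×3 matrix [v₁ v₂ v₃] is singular.
Expanding, det = 6*m - 108.
Solving 6*m - 108 = 0 yields m = 18.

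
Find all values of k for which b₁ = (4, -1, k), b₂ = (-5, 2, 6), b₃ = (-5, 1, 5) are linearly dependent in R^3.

Place the vectors as rows of a 3×3 matrix; dependence ⇔ determinant zero.
The determinant works out to 5*k + 21.
Setting this to zero gives k = -21/5.

k = -21/5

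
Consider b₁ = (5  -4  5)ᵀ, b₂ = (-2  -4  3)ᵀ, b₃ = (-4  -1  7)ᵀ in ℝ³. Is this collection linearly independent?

The matrix [b₁|b₂|b₃] has determinant -203.
A nonzero determinant means the columns are linearly independent.

linearly independent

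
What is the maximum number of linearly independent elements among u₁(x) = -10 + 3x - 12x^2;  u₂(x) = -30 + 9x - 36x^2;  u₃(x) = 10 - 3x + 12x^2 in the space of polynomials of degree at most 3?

1

Represent each element by its coordinate vector in ℝ⁴.
Put the 4×3 matrix [u₁|u₂|u₃] into echelon form.
Reduction leaves 1 leading entry, giving rank 1.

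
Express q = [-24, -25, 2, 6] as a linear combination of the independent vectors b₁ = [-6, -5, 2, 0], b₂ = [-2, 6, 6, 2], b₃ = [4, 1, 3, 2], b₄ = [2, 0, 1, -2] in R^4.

Since b₁, b₂, b₃, b₄ are independent, the coefficients expressing q are uniquely determined by a linear system.
Back-substitution yields (c₁, …, c₄) = (4, -1, 1, -3).

q = 4b₁ - b₂ + b₃ - 3b₄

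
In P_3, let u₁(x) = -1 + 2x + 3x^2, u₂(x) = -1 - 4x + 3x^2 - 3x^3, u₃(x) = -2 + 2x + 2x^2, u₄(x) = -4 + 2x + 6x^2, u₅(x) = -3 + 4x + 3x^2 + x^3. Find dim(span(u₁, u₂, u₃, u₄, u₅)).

Use coordinates relative to {1, x, …, x^3}.
Apply Gaussian elimination to the matrix whose rows are u₁, u₂, u₃, u₄, u₅.
Reduction leaves 4 leading entries, giving rank 4.
(With 5 elements in a 4-dimensional space the rank is at most 4.)

4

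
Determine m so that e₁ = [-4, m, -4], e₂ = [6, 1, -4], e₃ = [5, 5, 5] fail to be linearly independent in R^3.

m = -4

Dependence holds iff the 3×3 matrix [e₁ e₂ e₃] is singular.
Cofactor expansion gives det = -50*m - 200.
Setting this to zero gives m = -4.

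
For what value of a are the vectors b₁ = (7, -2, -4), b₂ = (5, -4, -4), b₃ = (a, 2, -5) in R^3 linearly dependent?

a = 53/4

The set is linearly dependent precisely when det[b₁; b₂; b₃] = 0.
Cofactor expansion gives det = 106 - 8*a.
Solving 106 - 8*a = 0 yields a = 53/4.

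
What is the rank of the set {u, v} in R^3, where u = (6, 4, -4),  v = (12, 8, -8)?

Form the matrix with u, v as columns and reduce.
Exactly 1 pivot survives; hence the rank is 1.

1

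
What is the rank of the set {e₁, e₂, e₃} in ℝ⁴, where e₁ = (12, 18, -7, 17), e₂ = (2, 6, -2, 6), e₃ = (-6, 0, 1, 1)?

Form the matrix with e₁, e₂, e₃ as columns and reduce.
The echelon form has 2 nonzero rows, so the rank is 2.

2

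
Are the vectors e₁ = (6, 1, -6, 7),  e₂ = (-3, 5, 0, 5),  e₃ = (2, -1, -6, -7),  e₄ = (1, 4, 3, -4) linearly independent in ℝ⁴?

Place the vectors as rows of a 4×4 matrix and reduce to echelon form.
The reduction yields 4 nonzero rows, so the rank is 4.
Since rank = 4 (the number of vectors), the set is linearly independent.

linearly independent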